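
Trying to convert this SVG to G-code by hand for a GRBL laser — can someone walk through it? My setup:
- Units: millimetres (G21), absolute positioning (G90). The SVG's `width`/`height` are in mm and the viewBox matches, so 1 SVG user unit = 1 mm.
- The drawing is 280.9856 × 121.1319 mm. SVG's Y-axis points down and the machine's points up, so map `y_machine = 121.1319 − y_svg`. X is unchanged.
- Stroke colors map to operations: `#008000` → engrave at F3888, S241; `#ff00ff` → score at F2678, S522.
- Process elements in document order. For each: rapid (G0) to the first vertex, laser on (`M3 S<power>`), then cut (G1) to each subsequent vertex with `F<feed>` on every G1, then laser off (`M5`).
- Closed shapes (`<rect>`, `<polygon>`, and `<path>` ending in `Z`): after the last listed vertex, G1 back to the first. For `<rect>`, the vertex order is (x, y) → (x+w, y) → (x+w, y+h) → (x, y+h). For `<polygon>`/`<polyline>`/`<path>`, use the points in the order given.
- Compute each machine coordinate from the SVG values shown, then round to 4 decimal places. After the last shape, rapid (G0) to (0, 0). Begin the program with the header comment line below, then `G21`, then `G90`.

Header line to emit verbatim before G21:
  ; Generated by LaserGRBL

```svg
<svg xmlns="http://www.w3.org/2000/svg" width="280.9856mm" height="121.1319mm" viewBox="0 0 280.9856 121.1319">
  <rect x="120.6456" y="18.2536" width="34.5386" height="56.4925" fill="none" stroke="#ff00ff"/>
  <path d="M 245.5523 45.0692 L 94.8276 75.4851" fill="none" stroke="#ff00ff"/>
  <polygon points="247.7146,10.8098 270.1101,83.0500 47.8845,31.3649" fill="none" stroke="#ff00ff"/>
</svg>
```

; Generated by LaserGRBL
G21
G90
G0 X120.6456 Y102.8783
M3 S522
G1 X155.1842 Y102.8783 F2678
G1 X155.1842 Y46.3858 F2678
G1 X120.6456 Y46.3858 F2678
G1 X120.6456 Y102.8783 F2678
M5
G0 X245.5523 Y76.0627
M3 S522
G1 X94.8276 Y45.6468 F2678
M5
G0 X247.7146 Y110.3221
M3 S522
G1 X270.1101 Y38.0819 F2678
G1 X47.8845 Y89.7670 F2678
G1 X247.7146 Y110.3221 F2678
M5
G0 X0.0000 Y0.0000

viewBox `0 0 280.9856 121.1319` with mm width/height → 1 unit = 1 mm. Flip: y_m = 121.1319 − y_svg.

**Shape 1** — `<rect>` rectangle, stroke `#ff00ff` → score (S522, F2678). Machine vertices: (120.6456,102.8783) → (155.1842,102.8783) → (155.1842,46.3858) → (120.6456,46.3858) → (120.6456,102.8783). Closed: final G1 returns to the first vertex.

**Shape 2** — `<path>` line segment, stroke `#ff00ff` → score (S522, F2678). Machine vertices: (245.5523,76.0627) → (94.8276,45.6468). Open path.

**Shape 3** — `<polygon>` closed polygon, stroke `#ff00ff` → score (S522, F2678). Machine vertices: (247.7146,110.3221) → (270.1101,38.0819) → (47.8845,89.7670) → (247.7146,110.3221). Closed: final G1 returns to the first vertex.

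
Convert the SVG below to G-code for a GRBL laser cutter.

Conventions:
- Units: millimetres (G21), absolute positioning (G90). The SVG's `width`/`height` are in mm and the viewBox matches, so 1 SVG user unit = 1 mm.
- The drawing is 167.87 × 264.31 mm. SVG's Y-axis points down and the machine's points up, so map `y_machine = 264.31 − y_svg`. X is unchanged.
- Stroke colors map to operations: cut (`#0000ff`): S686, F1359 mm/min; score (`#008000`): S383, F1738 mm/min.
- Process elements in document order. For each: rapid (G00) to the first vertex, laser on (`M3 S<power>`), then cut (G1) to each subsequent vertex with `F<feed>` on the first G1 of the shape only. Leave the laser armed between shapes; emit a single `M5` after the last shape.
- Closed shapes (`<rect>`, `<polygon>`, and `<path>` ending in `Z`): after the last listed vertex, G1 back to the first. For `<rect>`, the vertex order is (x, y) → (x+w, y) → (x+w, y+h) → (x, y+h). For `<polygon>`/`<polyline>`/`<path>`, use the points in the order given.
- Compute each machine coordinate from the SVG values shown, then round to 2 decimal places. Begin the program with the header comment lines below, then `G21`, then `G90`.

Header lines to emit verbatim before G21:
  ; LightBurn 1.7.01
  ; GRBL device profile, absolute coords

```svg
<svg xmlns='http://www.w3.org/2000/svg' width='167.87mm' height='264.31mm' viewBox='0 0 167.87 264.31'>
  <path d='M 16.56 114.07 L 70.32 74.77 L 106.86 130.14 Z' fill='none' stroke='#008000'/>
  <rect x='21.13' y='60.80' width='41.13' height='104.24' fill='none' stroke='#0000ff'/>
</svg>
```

1 u = 1 mm; y_m = 264.31 − y.

[1] `<path>` closed polygon, #008000→score S383 F1738: (16.56,150.24) → (70.32,189.54) → (106.86,134.17) → (16.56,150.24) (closed)

[2] `<rect>` rectangle, #0000ff→cut S686 F1359: (21.13,203.51) → (62.26,203.51) → (62.26,99.27) → (21.13,99.27) → (21.13,203.51) (closed)

; LightBurn 1.7.01
; GRBL device profile, absolute coords
G21
G90
G00 X16.56 Y150.24
M3 S383
G1 X70.32 Y189.54 F1738
G1 X106.86 Y134.17
G1 X16.56 Y150.24
G00 X21.13 Y203.51
M3 S686
G1 X62.26 Y203.51 F1359
G1 X62.26 Y99.27
G1 X21.13 Y99.27
G1 X21.13 Y203.51
M5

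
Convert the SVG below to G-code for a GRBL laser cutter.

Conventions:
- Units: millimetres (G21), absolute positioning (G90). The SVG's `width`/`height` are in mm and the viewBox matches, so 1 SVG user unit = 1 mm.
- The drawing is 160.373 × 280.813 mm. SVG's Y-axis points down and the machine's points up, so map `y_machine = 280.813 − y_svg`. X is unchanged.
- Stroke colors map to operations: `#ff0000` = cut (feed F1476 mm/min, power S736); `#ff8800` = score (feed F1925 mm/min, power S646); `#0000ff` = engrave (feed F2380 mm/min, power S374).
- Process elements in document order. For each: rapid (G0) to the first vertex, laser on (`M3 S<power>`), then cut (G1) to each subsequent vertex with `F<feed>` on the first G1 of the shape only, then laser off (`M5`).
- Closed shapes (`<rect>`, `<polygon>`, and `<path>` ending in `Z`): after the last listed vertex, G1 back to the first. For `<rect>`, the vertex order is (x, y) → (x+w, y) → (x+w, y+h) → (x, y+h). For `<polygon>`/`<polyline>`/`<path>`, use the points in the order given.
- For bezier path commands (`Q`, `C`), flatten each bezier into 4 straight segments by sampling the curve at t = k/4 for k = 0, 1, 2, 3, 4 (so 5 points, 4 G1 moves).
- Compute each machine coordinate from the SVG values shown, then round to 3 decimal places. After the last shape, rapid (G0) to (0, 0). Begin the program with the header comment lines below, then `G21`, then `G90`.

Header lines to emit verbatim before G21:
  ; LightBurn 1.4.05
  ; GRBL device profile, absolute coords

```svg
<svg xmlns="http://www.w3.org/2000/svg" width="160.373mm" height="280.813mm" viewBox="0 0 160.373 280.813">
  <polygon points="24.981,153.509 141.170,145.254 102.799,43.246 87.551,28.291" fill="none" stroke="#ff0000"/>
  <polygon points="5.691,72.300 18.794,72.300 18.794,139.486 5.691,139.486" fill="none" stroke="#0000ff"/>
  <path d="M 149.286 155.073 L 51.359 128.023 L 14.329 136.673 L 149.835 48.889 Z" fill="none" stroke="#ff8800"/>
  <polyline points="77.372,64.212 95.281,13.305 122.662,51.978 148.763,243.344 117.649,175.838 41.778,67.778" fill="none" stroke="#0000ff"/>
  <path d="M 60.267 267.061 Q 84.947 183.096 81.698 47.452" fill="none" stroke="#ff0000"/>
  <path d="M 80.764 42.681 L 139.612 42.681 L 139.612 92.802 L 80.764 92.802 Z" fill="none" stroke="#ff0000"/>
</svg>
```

Since the viewBox matches the mm dimensions, user units are millimetres directly. The only transform is the Y-flip y_m = 280.813 − y_svg.

Shape 1 is a closed polygon drawn with `<polygon>`. Its stroke #ff0000 means cut at S736, F1476. After flipping Y the toolpath is (24.981,127.304) → (141.170,135.559) → (102.799,237.567) → (87.551,252.522) → (24.981,127.304), returning to the start.

Shape 2 is a rectangle drawn with `<polygon>`. Its stroke #0000ff means engrave at S374, F2380. After flipping Y the toolpath is (5.691,208.513) → (18.794,208.513) → (18.794,141.327) → (5.691,141.327) → (5.691,208.513), returning to the start.

Shape 3 is a closed polygon drawn with `<path>`. Its stroke #ff8800 means score at S646, F1925. After flipping Y the toolpath is (149.286,125.740) → (51.359,152.790) → (14.329,144.140) → (149.835,231.924) → (149.286,125.740), returning to the start.

Shape 4 is a open polyline drawn with `<polyline>`. Its stroke #0000ff means engrave at S374, F2380. After flipping Y the toolpath is (77.372,216.601) → (95.281,267.508) → (122.662,228.835) → (148.763,37.469) → (117.649,104.975) → (41.778,213.035).

Shape 5 is a quadratic bezier drawn with `<path>`. Its stroke #ff0000 means cut at S736, F1476. After flipping Y the toolpath is (60.267,13.752) → (70.861,58.964) → (77.965,110.637) → (81.577,168.769) → (81.698,233.361).

Shape 6 is a rectangle drawn with `<path>`. Its stroke #ff0000 means cut at S736, F1476. After flipping Y the toolpath is (80.764,238.132) → (139.612,238.132) → (139.612,188.011) → (80.764,188.011) → (80.764,238.132), returning to the start.

; LightBurn 1.4.05
; GRBL device profile, absolute coords
G21
G90
G0 X24.981 Y127.304
M3 S736
G1 X141.170 Y135.559 F1476
G1 X102.799 Y237.567
G1 X87.551 Y252.522
G1 X24.981 Y127.304
M5
G0 X5.691 Y208.513
M3 S374
G1 X18.794 Y208.513 F2380
G1 X18.794 Y141.327
G1 X5.691 Y141.327
G1 X5.691 Y208.513
M5
G0 X149.286 Y125.740
M3 S646
G1 X51.359 Y152.790 F1925
G1 X14.329 Y144.140
G1 X149.835 Y231.924
G1 X149.286 Y125.740
M5
G0 X77.372 Y216.601
M3 S374
G1 X95.281 Y267.508 F2380
G1 X122.662 Y228.835
G1 X148.763 Y37.469
G1 X117.649 Y104.975
G1 X41.778 Y213.035
M5
G0 X60.267 Y13.752
M3 S736
G1 X70.861 Y58.964 F1476
G1 X77.965 Y110.637
G1 X81.577 Y168.769
G1 X81.698 Y233.361
M5
G0 X80.764 Y238.132
M3 S736
G1 X139.612 Y238.132 F1476
G1 X139.612 Y188.011
G1 X80.764 Y188.011
G1 X80.764 Y238.132
M5
G0 X0.000 Y0.000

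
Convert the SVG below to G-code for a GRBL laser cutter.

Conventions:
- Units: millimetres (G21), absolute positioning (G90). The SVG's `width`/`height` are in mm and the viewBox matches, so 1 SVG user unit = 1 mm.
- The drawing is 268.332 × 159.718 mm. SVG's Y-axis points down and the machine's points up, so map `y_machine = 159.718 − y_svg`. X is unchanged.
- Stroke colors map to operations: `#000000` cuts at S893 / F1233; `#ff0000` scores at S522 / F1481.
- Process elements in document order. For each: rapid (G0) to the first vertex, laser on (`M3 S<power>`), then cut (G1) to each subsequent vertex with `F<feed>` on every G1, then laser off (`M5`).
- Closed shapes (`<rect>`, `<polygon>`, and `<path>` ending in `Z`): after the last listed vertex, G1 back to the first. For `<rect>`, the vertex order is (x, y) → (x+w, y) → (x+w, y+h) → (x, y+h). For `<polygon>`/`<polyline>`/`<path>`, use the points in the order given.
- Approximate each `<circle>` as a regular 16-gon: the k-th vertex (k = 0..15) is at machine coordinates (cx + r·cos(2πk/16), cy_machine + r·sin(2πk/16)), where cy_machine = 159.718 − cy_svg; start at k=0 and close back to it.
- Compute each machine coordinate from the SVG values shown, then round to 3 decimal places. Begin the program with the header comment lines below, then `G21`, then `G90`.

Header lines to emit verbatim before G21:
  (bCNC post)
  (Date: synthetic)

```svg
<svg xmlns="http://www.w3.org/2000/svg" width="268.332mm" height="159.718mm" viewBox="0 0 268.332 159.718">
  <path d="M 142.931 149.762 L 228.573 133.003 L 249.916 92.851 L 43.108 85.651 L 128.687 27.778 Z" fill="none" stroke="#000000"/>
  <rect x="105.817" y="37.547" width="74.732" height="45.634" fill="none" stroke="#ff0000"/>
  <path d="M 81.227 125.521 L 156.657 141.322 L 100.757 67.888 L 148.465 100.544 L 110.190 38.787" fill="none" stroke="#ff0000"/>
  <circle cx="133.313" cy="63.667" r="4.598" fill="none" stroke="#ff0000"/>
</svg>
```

1 u = 1 mm; y_m = 159.718 − y.

[1] `<path>` closed polygon, #000000→cut S893 F1233: (142.931,9.956) → (228.573,26.715) → (249.916,66.867) → (43.108,74.067) → (128.687,131.940) → (142.931,9.956) (closed)

[2] `<rect>` rectangle, #ff0000→score S522 F1481: (105.817,122.171) → (180.549,122.171) → (180.549,76.537) → (105.817,76.537) → (105.817,122.171) (closed)

[3] `<path>` open polyline, #ff0000→score S522 F1481: (81.227,34.197) → (156.657,18.396) → (100.757,91.830) → (148.465,59.174) → (110.190,120.931)

[4] `<circle>` circle, #ff0000→score S522 F1481: (137.911,96.051) → (137.561,97.811) → (136.564,99.302) → (135.073,100.299) → (133.313,100.649) → (131.553,100.299) → (130.062,99.302) → (129.065,97.811) → (128.715,96.051) → (129.065,94.291) → (130.062,92.800) → (131.553,91.803) → (133.313,91.453) → (135.073,91.803) → (136.564,92.800) → (137.561,94.291) → (137.911,96.051) (closed)

(bCNC post)
(Date: synthetic)
G21
G90
G0 X142.931 Y9.956
M3 S893
G1 X228.573 Y26.715 F1233
G1 X249.916 Y66.867 F1233
G1 X43.108 Y74.067 F1233
G1 X128.687 Y131.940 F1233
G1 X142.931 Y9.956 F1233
M5
G0 X105.817 Y122.171
M3 S522
G1 X180.549 Y122.171 F1481
G1 X180.549 Y76.537 F1481
G1 X105.817 Y76.537 F1481
G1 X105.817 Y122.171 F1481
M5
G0 X81.227 Y34.197
M3 S522
G1 X156.657 Y18.396 F1481
G1 X100.757 Y91.830 F1481
G1 X148.465 Y59.174 F1481
G1 X110.190 Y120.931 F1481
M5
G0 X137.911 Y96.051
M3 S522
G1 X137.561 Y97.811 F1481
G1 X136.564 Y99.302 F1481
G1 X135.073 Y100.299 F1481
G1 X133.313 Y100.649 F1481
G1 X131.553 Y100.299 F1481
G1 X130.062 Y99.302 F1481
G1 X129.065 Y97.811 F1481
G1 X128.715 Y96.051 F1481
G1 X129.065 Y94.291 F1481
G1 X130.062 Y92.800 F1481
G1 X131.553 Y91.803 F1481
G1 X133.313 Y91.453 F1481
G1 X135.073 Y91.803 F1481
G1 X136.564 Y92.800 F1481
G1 X137.561 Y94.291 F1481
G1 X137.911 Y96.051 F1481
M5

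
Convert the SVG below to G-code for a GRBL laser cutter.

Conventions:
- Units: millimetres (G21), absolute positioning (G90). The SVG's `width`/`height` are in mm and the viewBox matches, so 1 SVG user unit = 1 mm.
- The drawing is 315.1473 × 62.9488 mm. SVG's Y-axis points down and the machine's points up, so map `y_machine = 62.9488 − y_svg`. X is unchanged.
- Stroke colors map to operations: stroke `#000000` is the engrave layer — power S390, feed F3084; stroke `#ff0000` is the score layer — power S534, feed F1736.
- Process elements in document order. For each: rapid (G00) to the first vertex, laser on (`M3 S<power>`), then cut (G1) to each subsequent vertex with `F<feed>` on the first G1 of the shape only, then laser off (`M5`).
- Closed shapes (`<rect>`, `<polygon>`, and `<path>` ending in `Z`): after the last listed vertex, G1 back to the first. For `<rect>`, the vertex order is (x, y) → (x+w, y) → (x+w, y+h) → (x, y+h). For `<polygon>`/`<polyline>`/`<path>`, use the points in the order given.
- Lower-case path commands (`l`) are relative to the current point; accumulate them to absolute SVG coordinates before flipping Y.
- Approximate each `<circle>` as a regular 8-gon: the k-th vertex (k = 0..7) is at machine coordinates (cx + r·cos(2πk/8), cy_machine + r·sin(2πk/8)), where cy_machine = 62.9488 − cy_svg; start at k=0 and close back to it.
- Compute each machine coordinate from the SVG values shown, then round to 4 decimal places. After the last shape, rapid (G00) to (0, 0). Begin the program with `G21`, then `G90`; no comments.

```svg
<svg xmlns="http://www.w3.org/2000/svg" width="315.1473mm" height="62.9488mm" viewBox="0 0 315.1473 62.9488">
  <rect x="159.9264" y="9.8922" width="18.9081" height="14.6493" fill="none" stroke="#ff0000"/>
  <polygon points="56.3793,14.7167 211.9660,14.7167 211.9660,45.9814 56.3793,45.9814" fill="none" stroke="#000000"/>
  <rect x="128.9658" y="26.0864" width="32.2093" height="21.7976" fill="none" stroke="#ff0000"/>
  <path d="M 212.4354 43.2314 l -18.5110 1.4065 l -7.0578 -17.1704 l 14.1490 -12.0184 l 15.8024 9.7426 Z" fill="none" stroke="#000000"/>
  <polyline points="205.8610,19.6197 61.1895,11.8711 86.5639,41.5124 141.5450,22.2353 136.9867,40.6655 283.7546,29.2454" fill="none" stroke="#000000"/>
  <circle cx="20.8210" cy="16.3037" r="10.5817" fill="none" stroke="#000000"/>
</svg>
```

G21
G90
G00 X159.9264 Y53.0566
M3 S534
G1 X178.8345 Y53.0566 F1736
G1 X178.8345 Y38.4073
G1 X159.9264 Y38.4073
G1 X159.9264 Y53.0566
M5
G00 X56.3793 Y48.2321
M3 S390
G1 X211.9660 Y48.2321 F3084
G1 X211.9660 Y16.9674
G1 X56.3793 Y16.9674
G1 X56.3793 Y48.2321
M5
G00 X128.9658 Y36.8624
M3 S534
G1 X161.1751 Y36.8624 F1736
G1 X161.1751 Y15.0648
G1 X128.9658 Y15.0648
G1 X128.9658 Y36.8624
M5
G00 X212.4354 Y19.7174
M3 S390
G1 X193.9244 Y18.3109 F3084
G1 X186.8666 Y35.4813
G1 X201.0156 Y47.4997
G1 X216.8180 Y37.7571
G1 X212.4354 Y19.7174
M5
G00 X205.8610 Y43.3291
M3 S390
G1 X61.1895 Y51.0777 F3084
G1 X86.5639 Y21.4364
G1 X141.5450 Y40.7135
G1 X136.9867 Y22.2833
G1 X283.7546 Y33.7034
M5
G00 X31.4027 Y46.6451
M3 S390
G1 X28.3034 Y54.1275 F3084
G1 X20.8210 Y57.2268
G1 X13.3386 Y54.1275
G1 X10.2393 Y46.6451
G1 X13.3386 Y39.1627
G1 X20.8210 Y36.0634
G1 X28.3034 Y39.1627
G1 X31.4027 Y46.6451
M5
G00 X0.0000 Y0.0000

viewBox `0 0 315.1473 62.9488` with mm width/height → 1 unit = 1 mm. Flip: y_m = 62.9488 − y_svg.

**Shape 1** — `<rect>` rectangle, stroke `#ff0000` → score (S534, F1736). Machine vertices: (159.9264,53.0566) → (178.8345,53.0566) → (178.8345,38.4073) → (159.9264,38.4073) → (159.9264,53.0566). Closed: final G1 returns to the first vertex.

**Shape 2** — `<polygon>` rectangle, stroke `#000000` → engrave (S390, F3084). Machine vertices: (56.3793,48.2321) → (211.9660,48.2321) → (211.9660,16.9674) → (56.3793,16.9674) → (56.3793,48.2321). Closed: final G1 returns to the first vertex.

**Shape 3** — `<rect>` rectangle, stroke `#ff0000` → score (S534, F1736). Machine vertices: (128.9658,36.8624) → (161.1751,36.8624) → (161.1751,15.0648) → (128.9658,15.0648) → (128.9658,36.8624). Closed: final G1 returns to the first vertex.

**Shape 4** — `<path>` regular polygon, stroke `#000000` → engrave (S390, F3084). Machine vertices: (212.4354,19.7174) → (193.9244,18.3109) → (186.8666,35.4813) → (201.0156,47.4997) → (216.8180,37.7571) → (212.4354,19.7174). Closed: final G1 returns to the first vertex.

**Shape 5** — `<polyline>` open polyline, stroke `#000000` → engrave (S390, F3084). Machine vertices: (205.8610,43.3291) → (61.1895,51.0777) → (86.5639,21.4364) → (141.5450,40.7135) → (136.9867,22.2833) → (283.7546,33.7034). Open path.

**Shape 6** — `<circle>` circle, stroke `#000000` → engrave (S390, F3084). Machine vertices: (31.4027,46.6451) → (28.3034,54.1275) → (20.8210,57.2268) → (13.3386,54.1275) → (10.2393,46.6451) → (13.3386,39.1627) → (20.8210,36.0634) → (28.3034,39.1627) → (31.4027,46.6451). Closed: final G1 returns to the first vertex.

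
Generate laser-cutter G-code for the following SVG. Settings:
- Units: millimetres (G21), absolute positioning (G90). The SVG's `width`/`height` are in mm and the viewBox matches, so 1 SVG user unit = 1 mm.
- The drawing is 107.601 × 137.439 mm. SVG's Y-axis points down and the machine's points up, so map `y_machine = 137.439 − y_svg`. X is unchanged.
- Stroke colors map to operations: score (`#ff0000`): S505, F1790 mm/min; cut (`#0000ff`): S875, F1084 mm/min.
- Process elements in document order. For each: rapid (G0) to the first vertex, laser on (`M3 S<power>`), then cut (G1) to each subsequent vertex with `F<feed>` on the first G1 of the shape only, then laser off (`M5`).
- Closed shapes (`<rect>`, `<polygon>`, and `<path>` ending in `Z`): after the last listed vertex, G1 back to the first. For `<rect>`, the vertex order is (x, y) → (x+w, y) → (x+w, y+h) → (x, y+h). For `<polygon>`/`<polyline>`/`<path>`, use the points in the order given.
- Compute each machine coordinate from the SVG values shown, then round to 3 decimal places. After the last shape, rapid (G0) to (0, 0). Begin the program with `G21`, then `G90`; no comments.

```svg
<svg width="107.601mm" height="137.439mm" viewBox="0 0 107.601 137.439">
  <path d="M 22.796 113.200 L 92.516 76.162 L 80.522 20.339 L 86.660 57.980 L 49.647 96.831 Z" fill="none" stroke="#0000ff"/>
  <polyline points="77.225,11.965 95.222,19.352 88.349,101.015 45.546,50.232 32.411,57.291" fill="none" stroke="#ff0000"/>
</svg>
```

viewBox `0 0 107.601 137.439` with mm width/height → 1 unit = 1 mm. Flip: y_m = 137.439 − y_svg.

**Shape 1** — `<path>` closed polygon, stroke `#0000ff` → cut (S875, F1084). Machine vertices: (22.796,24.239) → (92.516,61.277) → (80.522,117.100) → (86.660,79.459) → (49.647,40.608) → (22.796,24.239). Closed: final G1 returns to the first vertex.

**Shape 2** — `<polyline>` open polyline, stroke `#ff0000` → score (S505, F1790). Machine vertices: (77.225,125.474) → (95.222,118.087) → (88.349,36.424) → (45.546,87.207) → (32.411,80.148). Open path.

G21
G90
G0 X22.796 Y24.239
M3 S875
G1 X92.516 Y61.277 F1084
G1 X80.522 Y117.100
G1 X86.660 Y79.459
G1 X49.647 Y40.608
G1 X22.796 Y24.239
M5
G0 X77.225 Y125.474
M3 S505
G1 X95.222 Y118.087 F1790
G1 X88.349 Y36.424
G1 X45.546 Y87.207
G1 X32.411 Y80.148
M5
G0 X0.000 Y0.000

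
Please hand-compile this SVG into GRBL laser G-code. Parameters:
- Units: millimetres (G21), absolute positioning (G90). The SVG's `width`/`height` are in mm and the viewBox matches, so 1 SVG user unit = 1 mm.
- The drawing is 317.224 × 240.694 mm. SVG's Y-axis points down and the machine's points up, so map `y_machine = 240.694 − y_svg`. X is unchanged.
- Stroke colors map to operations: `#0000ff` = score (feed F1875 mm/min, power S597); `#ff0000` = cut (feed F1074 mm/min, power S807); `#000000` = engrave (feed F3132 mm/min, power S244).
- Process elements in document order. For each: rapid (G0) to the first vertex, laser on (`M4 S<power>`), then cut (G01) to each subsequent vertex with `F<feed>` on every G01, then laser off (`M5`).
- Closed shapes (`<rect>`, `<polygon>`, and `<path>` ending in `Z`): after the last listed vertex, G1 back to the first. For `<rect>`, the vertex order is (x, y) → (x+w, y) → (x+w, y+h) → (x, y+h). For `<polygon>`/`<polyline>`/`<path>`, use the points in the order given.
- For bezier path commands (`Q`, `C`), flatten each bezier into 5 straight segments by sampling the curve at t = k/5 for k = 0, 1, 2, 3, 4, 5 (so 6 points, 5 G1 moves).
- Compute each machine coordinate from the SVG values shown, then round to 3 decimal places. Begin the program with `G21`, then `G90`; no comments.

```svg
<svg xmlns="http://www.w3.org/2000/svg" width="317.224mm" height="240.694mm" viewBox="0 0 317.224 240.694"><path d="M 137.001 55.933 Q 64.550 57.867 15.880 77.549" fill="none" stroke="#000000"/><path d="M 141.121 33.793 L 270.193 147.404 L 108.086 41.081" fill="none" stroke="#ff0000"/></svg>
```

G21
G90
G0 X137.001 Y184.761
M4 S244
G01 X108.972 Y183.277 F3132
G01 X82.845 Y180.374 F3132
G01 X58.621 Y176.051 F3132
G01 X36.299 Y170.308 F3132
G01 X15.880 Y163.145 F3132
M5
G0 X141.121 Y206.901
M4 S807
G01 X270.193 Y93.290 F1074
G01 X108.086 Y199.613 F1074
M5

Since the viewBox matches the mm dimensions, user units are millimetres directly. The only transform is the Y-flip y_m = 240.694 − y_svg.

Shape 1 is a quadratic bezier drawn with `<path>`. Its stroke #000000 means engrave at S244, F3132. After flipping Y the toolpath is (137.001,184.761) → (108.972,183.277) → (82.845,180.374) → (58.621,176.051) → (36.299,170.308) → (15.880,163.145).

Shape 2 is a open polyline drawn with `<path>`. Its stroke #ff0000 means cut at S807, F1074. After flipping Y the toolpath is (141.121,206.901) → (270.193,93.290) → (108.086,199.613).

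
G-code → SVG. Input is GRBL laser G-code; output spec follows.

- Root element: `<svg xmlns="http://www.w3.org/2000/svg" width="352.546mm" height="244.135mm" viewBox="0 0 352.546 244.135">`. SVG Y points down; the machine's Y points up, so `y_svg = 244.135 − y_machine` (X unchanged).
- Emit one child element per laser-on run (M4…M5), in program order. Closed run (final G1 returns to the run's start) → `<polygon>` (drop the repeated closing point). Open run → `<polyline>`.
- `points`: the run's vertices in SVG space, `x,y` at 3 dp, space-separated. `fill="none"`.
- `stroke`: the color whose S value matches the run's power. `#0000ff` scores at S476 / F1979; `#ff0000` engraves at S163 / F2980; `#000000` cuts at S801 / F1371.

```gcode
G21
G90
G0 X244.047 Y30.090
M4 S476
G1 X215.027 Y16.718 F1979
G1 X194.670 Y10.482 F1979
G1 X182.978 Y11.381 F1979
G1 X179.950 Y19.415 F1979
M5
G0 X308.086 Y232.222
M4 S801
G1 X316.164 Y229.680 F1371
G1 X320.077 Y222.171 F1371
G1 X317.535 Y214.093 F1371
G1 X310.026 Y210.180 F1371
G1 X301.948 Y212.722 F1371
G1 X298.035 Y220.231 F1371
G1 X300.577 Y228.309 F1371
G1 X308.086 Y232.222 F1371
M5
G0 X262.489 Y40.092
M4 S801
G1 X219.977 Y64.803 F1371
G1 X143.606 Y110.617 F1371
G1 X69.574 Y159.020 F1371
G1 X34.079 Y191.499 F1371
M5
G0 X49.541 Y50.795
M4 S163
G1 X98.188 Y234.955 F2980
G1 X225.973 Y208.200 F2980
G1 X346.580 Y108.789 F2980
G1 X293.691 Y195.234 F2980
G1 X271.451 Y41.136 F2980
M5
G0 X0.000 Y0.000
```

<svg xmlns="http://www.w3.org/2000/svg" width="352.546mm" height="244.135mm" viewBox="0 0 352.546 244.135">
  <polyline points="244.047,214.045 215.027,227.417 194.670,233.653 182.978,232.754 179.950,224.720" fill="none" stroke="#0000ff"/>
  <polygon points="308.086,11.913 316.164,14.455 320.077,21.964 317.535,30.042 310.026,33.955 301.948,31.413 298.035,23.904 300.577,15.826" fill="none" stroke="#000000"/>
  <polyline points="262.489,204.043 219.977,179.332 143.606,133.518 69.574,85.115 34.079,52.636" fill="none" stroke="#000000"/>
  <polyline points="49.541,193.340 98.188,9.180 225.973,35.935 346.580,135.346 293.691,48.901 271.451,202.999" fill="none" stroke="#ff0000"/>
</svg>

Machine Y-up, SVG Y-down with viewBox height 244.135, so y_svg = 244.135 − y_machine; X carries over.

Run 1: power S476 maps to stroke `#0000ff` (score). The run is open, so emit a `<polyline>` with points (Y-flipped): 244.047,214.045 215.027,227.417 194.670,233.653 182.978,232.754 179.950,224.720.

Run 2: power S801 maps to stroke `#000000` (cut). The run returns to its start, so emit a `<polygon>` with points (Y-flipped): 308.086,11.913 316.164,14.455 320.077,21.964 317.535,30.042 310.026,33.955 301.948,31.413 298.035,23.904 300.577,15.826.

Run 3: S801 ⇒ cut layer `#000000`. The run is open, so emit a `<polyline>` with points (Y-flipped): 262.489,204.043 219.977,179.332 143.606,133.518 69.574,85.115 34.079,52.636.

Run 4: the run's S163 means `#ff0000` (engrave). The run is open, so emit a `<polyline>` with points (Y-flipped): 49.541,193.340 98.188,9.180 225.973,35.935 346.580,135.346 293.691,48.901 271.451,202.999.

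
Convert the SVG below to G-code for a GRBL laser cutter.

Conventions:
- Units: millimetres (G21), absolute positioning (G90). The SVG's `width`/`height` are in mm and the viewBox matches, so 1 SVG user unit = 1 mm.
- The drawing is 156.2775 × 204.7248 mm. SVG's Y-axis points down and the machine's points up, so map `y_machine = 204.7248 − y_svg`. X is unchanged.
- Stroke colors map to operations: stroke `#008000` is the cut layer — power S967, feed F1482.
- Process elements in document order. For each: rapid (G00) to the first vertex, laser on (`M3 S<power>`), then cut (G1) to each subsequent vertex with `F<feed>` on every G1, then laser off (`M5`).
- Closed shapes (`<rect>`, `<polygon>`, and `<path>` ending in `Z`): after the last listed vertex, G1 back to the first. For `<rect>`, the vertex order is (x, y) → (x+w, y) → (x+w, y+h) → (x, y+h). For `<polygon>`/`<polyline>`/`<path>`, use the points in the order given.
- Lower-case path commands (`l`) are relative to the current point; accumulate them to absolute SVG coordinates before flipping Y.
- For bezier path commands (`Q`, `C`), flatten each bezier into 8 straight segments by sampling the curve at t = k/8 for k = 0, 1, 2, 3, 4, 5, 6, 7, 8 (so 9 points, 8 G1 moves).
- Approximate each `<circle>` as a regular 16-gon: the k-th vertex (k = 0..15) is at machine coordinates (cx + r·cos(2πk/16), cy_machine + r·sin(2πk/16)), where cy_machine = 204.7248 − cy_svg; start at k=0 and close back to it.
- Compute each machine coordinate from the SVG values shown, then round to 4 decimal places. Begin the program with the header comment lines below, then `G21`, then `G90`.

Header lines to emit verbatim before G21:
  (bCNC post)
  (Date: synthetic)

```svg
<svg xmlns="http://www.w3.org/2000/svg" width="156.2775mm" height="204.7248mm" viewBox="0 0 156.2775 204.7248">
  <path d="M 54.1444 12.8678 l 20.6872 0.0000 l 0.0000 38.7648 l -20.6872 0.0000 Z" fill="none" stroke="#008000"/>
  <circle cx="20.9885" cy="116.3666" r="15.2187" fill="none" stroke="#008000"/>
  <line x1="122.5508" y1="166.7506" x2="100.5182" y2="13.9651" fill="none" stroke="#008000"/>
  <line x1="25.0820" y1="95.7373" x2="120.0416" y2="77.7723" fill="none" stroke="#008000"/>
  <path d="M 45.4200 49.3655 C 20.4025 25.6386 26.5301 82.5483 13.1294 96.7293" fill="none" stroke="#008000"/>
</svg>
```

(bCNC post)
(Date: synthetic)
G21
G90
G00 X54.1444 Y191.8570
M3 S967
G1 X74.8316 Y191.8570 F1482
G1 X74.8316 Y153.0922 F1482
G1 X54.1444 Y153.0922 F1482
G1 X54.1444 Y191.8570 F1482
M5
G00 X36.2072 Y88.3582
M3 S967
G1 X35.0487 Y94.1821 F1482
G1 X31.7497 Y99.1194 F1482
G1 X26.8124 Y102.4184 F1482
G1 X20.9885 Y103.5769 F1482
G1 X15.1646 Y102.4184 F1482
G1 X10.2273 Y99.1194 F1482
G1 X6.9283 Y94.1821 F1482
G1 X5.7698 Y88.3582 F1482
G1 X6.9283 Y82.5343 F1482
G1 X10.2273 Y77.5970 F1482
G1 X15.1646 Y74.2980 F1482
G1 X20.9885 Y73.1395 F1482
G1 X26.8124 Y74.2980 F1482
G1 X31.7497 Y77.5970 F1482
G1 X35.0487 Y82.5343 F1482
G1 X36.2072 Y88.3582 F1482
M5
G00 X122.5508 Y37.9742
M3 S967
G1 X100.5182 Y190.7597 F1482
M5
G00 X25.0820 Y108.9875
M3 S967
G1 X120.0416 Y126.9525 F1482
M5
G00 X45.4200 Y155.3593
M3 S967
G1 X37.3994 Y160.7180 F1482
G1 X31.7048 Y159.9627 F1482
G1 X27.7424 Y154.5391 F1482
G1 X24.9184 Y145.8929 F1482
G1 X22.6389 Y135.4697 F1482
G1 X20.3101 Y124.7153 F1482
G1 X17.3382 Y115.0753 F1482
G1 X13.1294 Y107.9955 F1482
M5

Since the viewBox matches the mm dimensions, user units are millimetres directly. The only transform is the Y-flip y_m = 204.7248 − y_svg.

Shape 1 is a rectangle drawn with `<path>`. Its stroke #008000 means cut at S967, F1482. After flipping Y the toolpath is (54.1444,191.8570) → (74.8316,191.8570) → (74.8316,153.0922) → (54.1444,153.0922) → (54.1444,191.8570), returning to the start.

Shape 2 is a circle drawn with `<circle>`. Its stroke #008000 means cut at S967, F1482. After flipping Y the toolpath is (36.2072,88.3582) → (35.0487,94.1821) → (31.7497,99.1194) → (26.8124,102.4184) → (20.9885,103.5769) → (15.1646,102.4184) → (10.2273,99.1194) → (6.9283,94.1821) → (5.7698,88.3582) → (6.9283,82.5343) → (10.2273,77.5970) → (15.1646,74.2980) → (20.9885,73.1395) → (26.8124,74.2980) → (31.7497,77.5970) → (35.0487,82.5343) → (36.2072,88.3582), returning to the start.

Shape 3 is a line segment drawn with `<line>`. Its stroke #008000 means cut at S967, F1482. After flipping Y the toolpath is (122.5508,37.9742) → (100.5182,190.7597).

Shape 4 is a line segment drawn with `<line>`. Its stroke #008000 means cut at S967, F1482. After flipping Y the toolpath is (25.0820,108.9875) → (120.0416,126.9525).

Shape 5 is a cubic bezier drawn with `<path>`. Its stroke #008000 means cut at S967, F1482. After flipping Y the toolpath is (45.4200,155.3593) → (37.3994,160.7180) → (31.7048,159.9627) → (27.7424,154.5391) → (24.9184,145.8929) → (22.6389,135.4697) → (20.3101,124.7153) → (17.3382,115.0753) → (13.1294,107.9955).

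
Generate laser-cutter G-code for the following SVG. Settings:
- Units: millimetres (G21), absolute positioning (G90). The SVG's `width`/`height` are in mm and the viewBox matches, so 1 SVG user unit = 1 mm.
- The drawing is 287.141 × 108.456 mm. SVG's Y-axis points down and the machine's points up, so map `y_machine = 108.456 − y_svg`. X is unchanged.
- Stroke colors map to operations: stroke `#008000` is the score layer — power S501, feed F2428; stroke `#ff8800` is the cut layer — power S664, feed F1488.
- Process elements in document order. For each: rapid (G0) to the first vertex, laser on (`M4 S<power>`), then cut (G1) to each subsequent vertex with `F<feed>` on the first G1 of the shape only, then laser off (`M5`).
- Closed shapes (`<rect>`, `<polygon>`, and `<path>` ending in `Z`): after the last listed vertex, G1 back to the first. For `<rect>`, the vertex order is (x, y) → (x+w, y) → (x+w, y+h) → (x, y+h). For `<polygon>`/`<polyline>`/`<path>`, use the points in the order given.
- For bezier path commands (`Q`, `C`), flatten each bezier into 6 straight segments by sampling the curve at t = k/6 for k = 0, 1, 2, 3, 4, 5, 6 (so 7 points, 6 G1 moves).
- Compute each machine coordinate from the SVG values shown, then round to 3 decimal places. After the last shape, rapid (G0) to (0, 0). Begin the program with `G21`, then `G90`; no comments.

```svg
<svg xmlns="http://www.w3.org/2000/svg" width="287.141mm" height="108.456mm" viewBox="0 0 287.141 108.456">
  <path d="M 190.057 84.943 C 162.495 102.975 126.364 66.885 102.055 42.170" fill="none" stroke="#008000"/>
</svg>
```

G21
G90
G0 X190.057 Y23.513
M4 S501
G1 X175.656 Y18.704 F2428
G1 X160.394 Y21.096
G1 X144.836 Y28.869
G1 X129.549 Y40.205
G1 X115.100 Y53.284
G1 X102.055 Y66.286
M5
G0 X0.000 Y0.000

Since the viewBox matches the mm dimensions, user units are millimetres directly. The only transform is the Y-flip y_m = 108.456 − y_svg.

Shape 1 is a cubic bezier drawn with `<path>`. Its stroke #008000 means score at S501, F2428. After flipping Y the toolpath is (190.057,23.513) → (175.656,18.704) → (160.394,21.096) → (144.836,28.869) → (129.549,40.205) → (115.100,53.284) → (102.055,66.286).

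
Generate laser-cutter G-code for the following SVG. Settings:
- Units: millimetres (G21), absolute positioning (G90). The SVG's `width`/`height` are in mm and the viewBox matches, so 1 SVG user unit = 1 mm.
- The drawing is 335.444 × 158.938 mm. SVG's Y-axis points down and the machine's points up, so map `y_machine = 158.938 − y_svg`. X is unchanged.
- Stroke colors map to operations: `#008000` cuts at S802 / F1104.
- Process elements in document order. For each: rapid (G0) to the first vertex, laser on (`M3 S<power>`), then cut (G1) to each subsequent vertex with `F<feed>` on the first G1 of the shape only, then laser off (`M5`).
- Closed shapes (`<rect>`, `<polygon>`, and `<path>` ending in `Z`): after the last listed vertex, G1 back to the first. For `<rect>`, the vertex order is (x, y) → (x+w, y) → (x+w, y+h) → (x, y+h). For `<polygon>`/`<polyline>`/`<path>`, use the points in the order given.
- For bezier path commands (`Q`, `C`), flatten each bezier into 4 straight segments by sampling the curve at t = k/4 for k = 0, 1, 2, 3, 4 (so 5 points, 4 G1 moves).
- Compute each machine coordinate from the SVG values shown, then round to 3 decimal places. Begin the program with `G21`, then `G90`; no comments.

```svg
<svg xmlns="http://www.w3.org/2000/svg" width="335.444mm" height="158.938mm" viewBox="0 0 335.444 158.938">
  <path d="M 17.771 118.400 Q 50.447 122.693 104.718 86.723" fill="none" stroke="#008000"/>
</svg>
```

Since the viewBox matches the mm dimensions, user units are millimetres directly. The only transform is the Y-flip y_m = 158.938 − y_svg.

Shape 1 is a quadratic bezier drawn with `<path>`. Its stroke #008000 means cut at S802, F1104. After flipping Y the toolpath is (17.771,40.538) → (35.459,40.908) → (55.846,46.311) → (78.932,56.746) → (104.718,72.215).

G21
G90
G0 X17.771 Y40.538
M3 S802
G1 X35.459 Y40.908 F1104
G1 X55.846 Y46.311
G1 X78.932 Y56.746
G1 X104.718 Y72.215
M5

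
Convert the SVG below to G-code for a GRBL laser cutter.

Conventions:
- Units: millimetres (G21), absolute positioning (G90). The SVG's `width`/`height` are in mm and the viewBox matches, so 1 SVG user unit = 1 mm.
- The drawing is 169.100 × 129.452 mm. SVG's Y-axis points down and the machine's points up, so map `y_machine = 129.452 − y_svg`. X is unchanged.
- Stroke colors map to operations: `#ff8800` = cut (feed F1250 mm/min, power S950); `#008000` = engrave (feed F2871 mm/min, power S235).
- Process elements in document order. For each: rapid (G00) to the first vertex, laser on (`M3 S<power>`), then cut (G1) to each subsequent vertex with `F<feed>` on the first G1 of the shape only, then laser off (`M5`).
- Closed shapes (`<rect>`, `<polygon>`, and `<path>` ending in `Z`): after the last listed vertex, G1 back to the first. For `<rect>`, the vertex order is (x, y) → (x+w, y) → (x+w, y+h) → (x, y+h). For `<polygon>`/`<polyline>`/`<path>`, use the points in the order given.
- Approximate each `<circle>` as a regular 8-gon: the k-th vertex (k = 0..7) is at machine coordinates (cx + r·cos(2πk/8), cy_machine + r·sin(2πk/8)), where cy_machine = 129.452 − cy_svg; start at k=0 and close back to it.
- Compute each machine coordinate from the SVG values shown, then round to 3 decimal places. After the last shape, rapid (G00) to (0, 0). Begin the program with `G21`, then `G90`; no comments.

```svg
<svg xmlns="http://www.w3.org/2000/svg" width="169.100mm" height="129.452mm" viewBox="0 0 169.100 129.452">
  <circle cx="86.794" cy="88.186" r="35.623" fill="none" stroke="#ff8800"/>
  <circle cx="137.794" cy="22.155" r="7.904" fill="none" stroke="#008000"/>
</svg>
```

Since the viewBox matches the mm dimensions, user units are millimetres directly. The only transform is the Y-flip y_m = 129.452 − y_svg.

Shape 1 is a circle drawn with `<circle>`. Its stroke #ff8800 means cut at S950, F1250. After flipping Y the toolpath is (122.417,41.266) → (111.983,66.455) → (86.794,76.889) → (61.605,66.455) → (51.171,41.266) → (61.605,16.077) → (86.794,5.643) → (111.983,16.077) → (122.417,41.266), returning to the start.

Shape 2 is a circle drawn with `<circle>`. Its stroke #008000 means engrave at S235, F2871. After flipping Y the toolpath is (145.698,107.297) → (143.383,112.886) → (137.794,115.201) → (132.205,112.886) → (129.890,107.297) → (132.205,101.708) → (137.794,99.393) → (143.383,101.708) → (145.698,107.297), returning to the start.

G21
G90
G00 X122.417 Y41.266
M3 S950
G1 X111.983 Y66.455 F1250
G1 X86.794 Y76.889
G1 X61.605 Y66.455
G1 X51.171 Y41.266
G1 X61.605 Y16.077
G1 X86.794 Y5.643
G1 X111.983 Y16.077
G1 X122.417 Y41.266
M5
G00 X145.698 Y107.297
M3 S235
G1 X143.383 Y112.886 F2871
G1 X137.794 Y115.201
G1 X132.205 Y112.886
G1 X129.890 Y107.297
G1 X132.205 Y101.708
G1 X137.794 Y99.393
G1 X143.383 Y101.708
G1 X145.698 Y107.297
M5
G00 X0.000 Y0.000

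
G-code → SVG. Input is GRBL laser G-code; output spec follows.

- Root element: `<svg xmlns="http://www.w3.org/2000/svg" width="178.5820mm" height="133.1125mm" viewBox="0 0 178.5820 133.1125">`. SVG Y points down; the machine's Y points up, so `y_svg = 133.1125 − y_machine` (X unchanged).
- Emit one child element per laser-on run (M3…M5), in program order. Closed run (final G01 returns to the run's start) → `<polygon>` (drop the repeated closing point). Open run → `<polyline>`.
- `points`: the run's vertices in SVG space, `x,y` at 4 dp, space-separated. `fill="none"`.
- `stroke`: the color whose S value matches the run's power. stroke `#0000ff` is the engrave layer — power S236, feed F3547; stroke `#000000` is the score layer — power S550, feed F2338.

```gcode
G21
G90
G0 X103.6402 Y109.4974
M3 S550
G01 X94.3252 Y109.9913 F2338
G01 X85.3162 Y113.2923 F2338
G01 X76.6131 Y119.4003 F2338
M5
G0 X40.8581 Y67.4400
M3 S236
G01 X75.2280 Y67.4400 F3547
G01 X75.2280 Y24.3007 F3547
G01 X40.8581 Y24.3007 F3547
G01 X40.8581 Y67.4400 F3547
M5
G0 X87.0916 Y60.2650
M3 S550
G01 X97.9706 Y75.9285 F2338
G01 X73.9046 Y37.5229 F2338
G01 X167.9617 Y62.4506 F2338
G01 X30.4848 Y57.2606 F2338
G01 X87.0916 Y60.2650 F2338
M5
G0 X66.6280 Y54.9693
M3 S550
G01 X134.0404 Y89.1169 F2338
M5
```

Each laser-on run becomes one SVG element. Flip Y back into SVG space with y_svg = 133.1125 − y_machine.

Run 1: the run's S550 means `#000000` (score). The run is open, so emit a `<polyline>` with points (Y-flipped): 103.6402,23.6151 94.3252,23.1212 85.3162,19.8202 76.6131,13.7122.

Run 2: the run's S236 means `#0000ff` (engrave). The run returns to its start, so emit a `<polygon>` with points (Y-flipped): 40.8581,65.6725 75.2280,65.6725 75.2280,108.8118 40.8581,108.8118.

Run 3: the run's S550 means `#000000` (score). The run returns to its start, so emit a `<polygon>` with points (Y-flipped): 87.0916,72.8475 97.9706,57.1840 73.9046,95.5896 167.9617,70.6619 30.4848,75.8519.

Run 4: the run's S550 means `#000000` (score). The run is open, so emit a `<polyline>` with points (Y-flipped): 66.6280,78.1432 134.0404,43.9956.

<svg xmlns="http://www.w3.org/2000/svg" width="178.5820mm" height="133.1125mm" viewBox="0 0 178.5820 133.1125">
  <polyline points="103.6402,23.6151 94.3252,23.1212 85.3162,19.8202 76.6131,13.7122" fill="none" stroke="#000000"/>
  <polygon points="40.8581,65.6725 75.2280,65.6725 75.2280,108.8118 40.8581,108.8118" fill="none" stroke="#0000ff"/>
  <polygon points="87.0916,72.8475 97.9706,57.1840 73.9046,95.5896 167.9617,70.6619 30.4848,75.8519" fill="none" stroke="#000000"/>
  <polyline points="66.6280,78.1432 134.0404,43.9956" fill="none" stroke="#000000"/>
</svg>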